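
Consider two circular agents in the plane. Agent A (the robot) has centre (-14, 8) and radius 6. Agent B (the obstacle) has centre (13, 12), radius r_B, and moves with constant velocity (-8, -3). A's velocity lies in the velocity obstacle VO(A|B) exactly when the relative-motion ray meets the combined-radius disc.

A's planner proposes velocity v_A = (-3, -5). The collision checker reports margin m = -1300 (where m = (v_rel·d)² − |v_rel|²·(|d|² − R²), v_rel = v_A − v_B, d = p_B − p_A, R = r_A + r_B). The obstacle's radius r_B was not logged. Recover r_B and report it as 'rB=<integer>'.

m = -1300
d = (27, 4);  v_rel = (5, -2),  |v_rel|² = 29
v_rel×d = (5)·(4) − (-2)·(27) = 74
since m = R²·29 − 74²:  R² = (5476 + -1300) / 29 = 144
R = √144 = 12  ⇒  r_B = 12 − 6 = 6

rB=6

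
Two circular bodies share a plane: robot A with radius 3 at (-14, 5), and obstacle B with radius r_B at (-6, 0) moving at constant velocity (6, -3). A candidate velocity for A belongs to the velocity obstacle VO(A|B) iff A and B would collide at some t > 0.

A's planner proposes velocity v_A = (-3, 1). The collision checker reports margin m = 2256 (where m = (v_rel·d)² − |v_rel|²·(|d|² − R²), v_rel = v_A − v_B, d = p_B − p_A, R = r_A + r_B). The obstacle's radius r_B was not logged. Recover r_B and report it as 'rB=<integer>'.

m = 2256
d = (8, -5);  v_rel = (-9, 4),  |v_rel|² = 97
v_rel×d = (-9)·(-5) − (4)·(8) = 13
since m = R²·97 − 13²:  R² = (169 + 2256) / 97 = 25
R = √25 = 5  ⇒  r_B = 5 − 3 = 2

rB=2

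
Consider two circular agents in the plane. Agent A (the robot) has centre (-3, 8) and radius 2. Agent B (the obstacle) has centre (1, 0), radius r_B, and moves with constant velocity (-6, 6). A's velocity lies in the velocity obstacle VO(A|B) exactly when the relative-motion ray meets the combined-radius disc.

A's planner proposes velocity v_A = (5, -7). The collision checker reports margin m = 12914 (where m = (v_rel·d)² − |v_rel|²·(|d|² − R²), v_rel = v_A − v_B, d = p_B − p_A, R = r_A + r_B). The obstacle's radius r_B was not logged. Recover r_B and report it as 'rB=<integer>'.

m = 12914
d = (4, -8);  v_rel = (11, -13),  |v_rel|² = 290
v_rel×d = (11)·(-8) − (-13)·(4) = -36
since m = R²·290 − (-36)²:  R² = (1296 + 12914) / 290 = 49
R = √49 = 7  ⇒  r_B = 7 − 2 = 5

rB=5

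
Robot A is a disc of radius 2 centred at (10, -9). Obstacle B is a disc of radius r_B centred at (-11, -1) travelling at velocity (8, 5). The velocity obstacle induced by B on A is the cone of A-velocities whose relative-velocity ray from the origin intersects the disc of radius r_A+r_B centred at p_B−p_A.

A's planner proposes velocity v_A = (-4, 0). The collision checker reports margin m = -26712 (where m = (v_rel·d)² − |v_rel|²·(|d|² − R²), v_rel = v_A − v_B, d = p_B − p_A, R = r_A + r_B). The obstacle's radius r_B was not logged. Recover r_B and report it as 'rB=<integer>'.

m = -26712
d = (-21, 8);  v_rel = (-12, -5),  |v_rel|² = 169
v_rel×d = (-12)·(8) − (-5)·(-21) = -201
since m = R²·169 − (-201)²:  R² = (40401 + -26712) / 169 = 81
R = √81 = 9  ⇒  r_B = 9 − 2 = 7

rB=7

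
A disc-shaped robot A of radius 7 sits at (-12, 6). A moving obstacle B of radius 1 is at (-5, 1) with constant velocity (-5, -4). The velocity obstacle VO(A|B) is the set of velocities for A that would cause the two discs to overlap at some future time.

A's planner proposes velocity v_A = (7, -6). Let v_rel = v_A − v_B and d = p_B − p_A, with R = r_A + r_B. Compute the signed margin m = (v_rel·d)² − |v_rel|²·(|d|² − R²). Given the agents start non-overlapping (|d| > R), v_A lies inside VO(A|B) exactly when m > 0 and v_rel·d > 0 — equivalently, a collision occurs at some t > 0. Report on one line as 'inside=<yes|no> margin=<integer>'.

d = (7, -5),  |d|² = 74;  R = 7+1 = 8,  c = 74−8² = 10
v_rel = (12, -2),  |v_rel|² = 148;  v_rel·d = (12)·(7) + (-2)·(-5) = 94
148·t² − 188·t + 10 = 0  ⇒  m = 94² − 148·10 = 7356
m = 7356 > 0,  v_rel·d = 94 > 0  ⇒  inside

inside=yes margin=7356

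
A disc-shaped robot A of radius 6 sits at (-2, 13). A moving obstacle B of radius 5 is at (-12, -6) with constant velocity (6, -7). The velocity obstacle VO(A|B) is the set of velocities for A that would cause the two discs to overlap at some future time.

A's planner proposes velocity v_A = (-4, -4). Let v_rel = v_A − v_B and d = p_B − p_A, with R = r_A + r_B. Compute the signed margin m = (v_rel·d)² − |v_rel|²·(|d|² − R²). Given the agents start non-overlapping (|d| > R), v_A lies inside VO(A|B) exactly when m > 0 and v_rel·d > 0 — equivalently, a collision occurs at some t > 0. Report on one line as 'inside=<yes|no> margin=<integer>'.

d = (-10, -19),  |d|² = 461;  R = 6+5 = 11,  c = 461−11² = 340
v_rel = (-10, 3),  |v_rel|² = 109;  v_rel·d = (-10)·(-10) + (3)·(-19) = 43
109·t² − 86·t + 340 = 0  ⇒  m = 43² − 109·340 = -35211
m = -35211 < 0,  v_rel·d = 43 > 0  ⇒  outside

inside=no margin=-35211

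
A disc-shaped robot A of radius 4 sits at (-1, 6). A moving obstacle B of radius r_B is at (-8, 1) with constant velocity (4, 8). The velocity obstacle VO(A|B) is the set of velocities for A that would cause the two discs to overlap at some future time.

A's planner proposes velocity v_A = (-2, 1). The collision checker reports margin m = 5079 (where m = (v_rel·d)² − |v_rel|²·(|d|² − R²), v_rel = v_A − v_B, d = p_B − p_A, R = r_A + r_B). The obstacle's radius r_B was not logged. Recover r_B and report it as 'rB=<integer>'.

m = 5079
d = (-7, -5);  v_rel = (-6, -7),  |v_rel|² = 85
v_rel×d = (-6)·(-5) − (-7)·(-7) = -19
since m = R²·85 − (-19)²:  R² = (361 + 5079) / 85 = 64
R = √64 = 8  ⇒  r_B = 8 − 4 = 4

rB=4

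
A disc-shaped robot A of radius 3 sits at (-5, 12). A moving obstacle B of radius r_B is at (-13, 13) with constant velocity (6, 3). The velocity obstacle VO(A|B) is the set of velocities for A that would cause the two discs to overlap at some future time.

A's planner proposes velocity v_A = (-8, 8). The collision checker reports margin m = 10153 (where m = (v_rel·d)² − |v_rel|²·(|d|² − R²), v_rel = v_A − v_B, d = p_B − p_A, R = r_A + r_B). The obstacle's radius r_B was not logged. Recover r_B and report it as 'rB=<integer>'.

m = 10153
d = (-8, 1);  v_rel = (-14, 5),  |v_rel|² = 221
v_rel×d = (-14)·(1) − (5)·(-8) = 26
since m = R²·221 − 26²:  R² = (676 + 10153) / 221 = 49
R = √49 = 7  ⇒  r_B = 7 − 3 = 4

rB=4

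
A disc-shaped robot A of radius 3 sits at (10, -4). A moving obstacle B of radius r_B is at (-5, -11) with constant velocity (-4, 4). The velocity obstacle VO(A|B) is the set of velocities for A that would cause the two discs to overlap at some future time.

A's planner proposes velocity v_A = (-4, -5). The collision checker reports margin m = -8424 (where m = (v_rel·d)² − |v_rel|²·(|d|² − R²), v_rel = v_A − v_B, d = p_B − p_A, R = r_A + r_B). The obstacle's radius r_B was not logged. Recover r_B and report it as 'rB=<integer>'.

m = -8424
d = (-15, -7);  v_rel = (0, -9),  |v_rel|² = 81
v_rel×d = (0)·(-7) − (-9)·(-15) = -135
since m = R²·81 − (-135)²:  R² = (18225 + -8424) / 81 = 121
R = √121 = 11  ⇒  r_B = 11 − 3 = 8

rB=8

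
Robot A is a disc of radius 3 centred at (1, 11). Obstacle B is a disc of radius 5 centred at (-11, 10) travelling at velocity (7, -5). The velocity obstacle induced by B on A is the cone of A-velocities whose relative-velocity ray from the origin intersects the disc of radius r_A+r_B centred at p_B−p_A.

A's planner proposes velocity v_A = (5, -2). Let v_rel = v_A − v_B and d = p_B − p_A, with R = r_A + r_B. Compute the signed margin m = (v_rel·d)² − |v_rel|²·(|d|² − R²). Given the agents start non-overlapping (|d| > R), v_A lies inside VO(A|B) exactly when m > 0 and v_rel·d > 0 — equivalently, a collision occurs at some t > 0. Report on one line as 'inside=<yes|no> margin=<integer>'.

d = (-12, -1),  |d|² = 145;  R = 3+5 = 8,  c = 145−8² = 81
v_rel = (-2, 3),  |v_rel|² = 13;  v_rel·d = (-2)·(-12) + (3)·(-1) = 21
13·t² − 42·t + 81 = 0  ⇒  m = 21² − 13·81 = -612
m = -612 < 0,  v_rel·d = 21 > 0  ⇒  outside

inside=no margin=-612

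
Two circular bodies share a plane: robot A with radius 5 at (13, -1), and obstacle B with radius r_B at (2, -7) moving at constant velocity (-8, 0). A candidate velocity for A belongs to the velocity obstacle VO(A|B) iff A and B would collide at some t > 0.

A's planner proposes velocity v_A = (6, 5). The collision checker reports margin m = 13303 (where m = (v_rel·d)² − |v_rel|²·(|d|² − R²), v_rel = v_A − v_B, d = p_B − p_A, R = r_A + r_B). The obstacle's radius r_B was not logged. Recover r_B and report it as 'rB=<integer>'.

m = 13303
d = (-11, -6);  v_rel = (14, 5),  |v_rel|² = 221
v_rel×d = (14)·(-6) − (5)·(-11) = -29
since m = R²·221 − (-29)²:  R² = (841 + 13303) / 221 = 64
R = √64 = 8  ⇒  r_B = 8 − 5 = 3

rB=3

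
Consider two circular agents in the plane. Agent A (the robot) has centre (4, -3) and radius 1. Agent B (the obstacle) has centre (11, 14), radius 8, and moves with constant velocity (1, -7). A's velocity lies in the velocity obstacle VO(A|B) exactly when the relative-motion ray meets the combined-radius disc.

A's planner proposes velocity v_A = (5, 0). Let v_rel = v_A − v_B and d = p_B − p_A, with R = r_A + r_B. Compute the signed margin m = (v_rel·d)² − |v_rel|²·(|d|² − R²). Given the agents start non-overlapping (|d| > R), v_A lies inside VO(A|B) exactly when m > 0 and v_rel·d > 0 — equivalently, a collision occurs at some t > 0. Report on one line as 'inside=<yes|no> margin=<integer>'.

d = (7, 17),  |d|² = 338;  R = 1+8 = 9,  c = 338−9² = 257
v_rel = (4, 7),  |v_rel|² = 65;  v_rel·d = (4)·(7) + (7)·(17) = 147
65·t² − 294·t + 257 = 0  ⇒  m = 147² − 65·257 = 4904
m = 4904 > 0,  v_rel·d = 147 > 0  ⇒  inside

inside=yes margin=4904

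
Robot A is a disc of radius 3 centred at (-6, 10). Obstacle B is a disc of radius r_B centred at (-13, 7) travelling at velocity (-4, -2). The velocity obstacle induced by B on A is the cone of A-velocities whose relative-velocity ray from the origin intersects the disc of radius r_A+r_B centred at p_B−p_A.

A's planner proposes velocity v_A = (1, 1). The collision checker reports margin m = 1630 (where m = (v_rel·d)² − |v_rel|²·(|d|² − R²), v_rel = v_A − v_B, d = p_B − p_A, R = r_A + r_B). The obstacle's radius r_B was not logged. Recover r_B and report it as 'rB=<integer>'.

m = 1630
d = (-7, -3);  v_rel = (5, 3),  |v_rel|² = 34
v_rel×d = (5)·(-3) − (3)·(-7) = 6
since m = R²·34 − 6²:  R² = (36 + 1630) / 34 = 49
R = √49 = 7  ⇒  r_B = 7 − 3 = 4

rB=4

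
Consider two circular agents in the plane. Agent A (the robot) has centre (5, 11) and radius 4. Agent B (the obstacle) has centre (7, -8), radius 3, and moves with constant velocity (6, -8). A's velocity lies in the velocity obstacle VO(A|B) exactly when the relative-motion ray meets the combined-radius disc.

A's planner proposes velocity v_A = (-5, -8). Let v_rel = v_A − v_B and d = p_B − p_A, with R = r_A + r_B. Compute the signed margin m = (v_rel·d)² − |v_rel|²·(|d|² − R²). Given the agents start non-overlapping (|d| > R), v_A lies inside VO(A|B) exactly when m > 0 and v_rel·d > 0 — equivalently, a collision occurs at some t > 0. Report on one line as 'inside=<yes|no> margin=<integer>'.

d = (2, -19),  |d|² = 365;  R = 4+3 = 7,  c = 365−7² = 316
v_rel = (-11, 0),  |v_rel|² = 121;  v_rel·d = (-11)·(2) + (0)·(-19) = -22
121·t² + 44·t + 316 = 0  ⇒  m = (-22)² − 121·316 = -37752
m = -37752 < 0,  v_rel·d = -22 < 0  ⇒  outside

inside=no margin=-37752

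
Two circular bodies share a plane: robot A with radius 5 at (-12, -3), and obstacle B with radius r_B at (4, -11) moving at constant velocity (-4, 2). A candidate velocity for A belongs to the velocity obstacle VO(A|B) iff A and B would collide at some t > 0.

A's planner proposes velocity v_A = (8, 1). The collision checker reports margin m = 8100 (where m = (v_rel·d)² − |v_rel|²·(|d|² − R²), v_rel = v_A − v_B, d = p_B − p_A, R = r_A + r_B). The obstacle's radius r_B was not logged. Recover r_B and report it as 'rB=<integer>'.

m = 8100
d = (16, -8);  v_rel = (12, -1),  |v_rel|² = 145
v_rel×d = (12)·(-8) − (-1)·(16) = -80
since m = R²·145 − (-80)²:  R² = (6400 + 8100) / 145 = 100
R = √100 = 10  ⇒  r_B = 10 − 5 = 5

rB=5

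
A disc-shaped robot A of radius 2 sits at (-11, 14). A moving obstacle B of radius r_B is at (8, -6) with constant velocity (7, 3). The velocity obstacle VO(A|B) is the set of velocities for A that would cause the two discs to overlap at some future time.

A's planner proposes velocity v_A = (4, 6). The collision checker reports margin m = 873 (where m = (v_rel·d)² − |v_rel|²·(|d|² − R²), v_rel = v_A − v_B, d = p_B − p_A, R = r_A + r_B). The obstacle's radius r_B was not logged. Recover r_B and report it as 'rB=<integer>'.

m = 873
d = (19, -20);  v_rel = (-3, 3),  |v_rel|² = 18
v_rel×d = (-3)·(-20) − (3)·(19) = 3
since m = R²·18 − 3²:  R² = (9 + 873) / 18 = 49
R = √49 = 7  ⇒  r_B = 7 − 2 = 5

rB=5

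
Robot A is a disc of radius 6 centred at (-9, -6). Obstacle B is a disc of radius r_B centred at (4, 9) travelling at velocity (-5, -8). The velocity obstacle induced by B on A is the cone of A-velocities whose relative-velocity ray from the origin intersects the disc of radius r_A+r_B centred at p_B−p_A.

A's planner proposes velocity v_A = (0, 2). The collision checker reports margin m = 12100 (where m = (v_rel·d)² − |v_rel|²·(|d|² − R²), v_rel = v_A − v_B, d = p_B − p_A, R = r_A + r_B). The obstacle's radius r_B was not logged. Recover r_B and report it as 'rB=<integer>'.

m = 12100
d = (13, 15);  v_rel = (5, 10),  |v_rel|² = 125
v_rel×d = (5)·(15) − (10)·(13) = -55
since m = R²·125 − (-55)²:  R² = (3025 + 12100) / 125 = 121
R = √121 = 11  ⇒  r_B = 11 − 6 = 5

rB=5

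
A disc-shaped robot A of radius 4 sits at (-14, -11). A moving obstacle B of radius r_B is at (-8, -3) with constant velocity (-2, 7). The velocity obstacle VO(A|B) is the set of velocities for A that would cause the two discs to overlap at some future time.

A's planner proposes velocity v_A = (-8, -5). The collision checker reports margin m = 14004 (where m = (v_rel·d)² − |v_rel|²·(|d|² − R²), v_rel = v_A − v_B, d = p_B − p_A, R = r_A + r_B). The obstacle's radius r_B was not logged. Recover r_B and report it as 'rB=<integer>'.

m = 14004
d = (6, 8);  v_rel = (-6, -12),  |v_rel|² = 180
v_rel×d = (-6)·(8) − (-12)·(6) = 24
since m = R²·180 − 24²:  R² = (576 + 14004) / 180 = 81
R = √81 = 9  ⇒  r_B = 9 − 4 = 5

rB=5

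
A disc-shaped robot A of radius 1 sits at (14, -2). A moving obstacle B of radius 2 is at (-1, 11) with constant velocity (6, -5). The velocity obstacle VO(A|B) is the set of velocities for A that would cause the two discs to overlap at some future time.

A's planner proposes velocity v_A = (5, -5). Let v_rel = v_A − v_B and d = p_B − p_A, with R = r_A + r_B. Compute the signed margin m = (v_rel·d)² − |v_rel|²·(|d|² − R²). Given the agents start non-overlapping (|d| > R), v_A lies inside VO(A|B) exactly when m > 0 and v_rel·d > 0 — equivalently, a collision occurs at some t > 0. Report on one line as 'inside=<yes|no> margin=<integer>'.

d = (-15, 13),  |d|² = 394;  R = 1+2 = 3,  c = 394−3² = 385
v_rel = (-1, 0),  |v_rel|² = 1;  v_rel·d = (-1)·(-15) + (0)·(13) = 15
1·t² − 30·t + 385 = 0  ⇒  m = 15² − 1·385 = -160
m = -160 < 0,  v_rel·d = 15 > 0  ⇒  outside

inside=no margin=-160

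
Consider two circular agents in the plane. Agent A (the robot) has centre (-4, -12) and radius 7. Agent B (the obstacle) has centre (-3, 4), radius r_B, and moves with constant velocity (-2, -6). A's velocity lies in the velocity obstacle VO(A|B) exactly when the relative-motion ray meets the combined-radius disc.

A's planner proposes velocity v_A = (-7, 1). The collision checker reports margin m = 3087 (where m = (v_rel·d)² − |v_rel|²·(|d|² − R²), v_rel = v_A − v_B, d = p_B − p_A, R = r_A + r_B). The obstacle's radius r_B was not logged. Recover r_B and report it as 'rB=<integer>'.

m = 3087
d = (1, 16);  v_rel = (-5, 7),  |v_rel|² = 74
v_rel×d = (-5)·(16) − (7)·(1) = -87
since m = R²·74 − (-87)²:  R² = (7569 + 3087) / 74 = 144
R = √144 = 12  ⇒  r_B = 12 − 7 = 5

rB=5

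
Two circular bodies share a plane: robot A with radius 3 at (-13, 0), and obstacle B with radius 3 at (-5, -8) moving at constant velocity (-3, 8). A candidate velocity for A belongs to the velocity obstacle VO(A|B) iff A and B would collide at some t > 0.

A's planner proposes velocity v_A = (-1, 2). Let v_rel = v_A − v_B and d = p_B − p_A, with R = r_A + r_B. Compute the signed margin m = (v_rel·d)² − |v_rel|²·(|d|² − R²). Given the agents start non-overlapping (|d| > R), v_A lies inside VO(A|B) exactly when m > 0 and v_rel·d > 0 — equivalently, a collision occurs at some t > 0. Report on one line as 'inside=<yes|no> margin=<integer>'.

d = (8, -8),  |d|² = 128;  R = 3+3 = 6,  c = 128−6² = 92
v_rel = (2, -6),  |v_rel|² = 40;  v_rel·d = (2)·(8) + (-6)·(-8) = 64
40·t² − 128·t + 92 = 0  ⇒  m = 64² − 40·92 = 416
m = 416 > 0,  v_rel·d = 64 > 0  ⇒  inside

inside=yes margin=416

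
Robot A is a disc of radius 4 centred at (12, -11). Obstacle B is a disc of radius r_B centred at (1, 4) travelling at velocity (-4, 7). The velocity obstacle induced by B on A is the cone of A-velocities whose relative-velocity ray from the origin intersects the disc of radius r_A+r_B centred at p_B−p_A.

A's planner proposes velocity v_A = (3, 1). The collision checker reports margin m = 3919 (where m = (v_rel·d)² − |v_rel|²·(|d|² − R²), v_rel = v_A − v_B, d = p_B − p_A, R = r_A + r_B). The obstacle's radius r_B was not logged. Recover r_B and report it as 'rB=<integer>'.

m = 3919
d = (-11, 15);  v_rel = (7, -6),  |v_rel|² = 85
v_rel×d = (7)·(15) − (-6)·(-11) = 39
since m = R²·85 − 39²:  R² = (1521 + 3919) / 85 = 64
R = √64 = 8  ⇒  r_B = 8 − 4 = 4

rB=4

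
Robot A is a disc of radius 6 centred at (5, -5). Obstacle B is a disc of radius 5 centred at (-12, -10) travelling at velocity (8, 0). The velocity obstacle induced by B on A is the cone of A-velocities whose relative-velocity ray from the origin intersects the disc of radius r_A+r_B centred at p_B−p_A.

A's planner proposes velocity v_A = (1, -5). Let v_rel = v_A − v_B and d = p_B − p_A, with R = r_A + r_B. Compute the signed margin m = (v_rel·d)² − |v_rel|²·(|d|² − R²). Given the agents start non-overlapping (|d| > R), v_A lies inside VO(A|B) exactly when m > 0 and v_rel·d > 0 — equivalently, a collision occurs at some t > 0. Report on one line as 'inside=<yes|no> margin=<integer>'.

d = (-17, -5),  |d|² = 314;  R = 6+5 = 11,  c = 314−11² = 193
v_rel = (-7, -5),  |v_rel|² = 74;  v_rel·d = (-7)·(-17) + (-5)·(-5) = 144
74·t² − 288·t + 193 = 0  ⇒  m = 144² − 74·193 = 6454
m = 6454 > 0,  v_rel·d = 144 > 0  ⇒  inside

inside=yes margin=6454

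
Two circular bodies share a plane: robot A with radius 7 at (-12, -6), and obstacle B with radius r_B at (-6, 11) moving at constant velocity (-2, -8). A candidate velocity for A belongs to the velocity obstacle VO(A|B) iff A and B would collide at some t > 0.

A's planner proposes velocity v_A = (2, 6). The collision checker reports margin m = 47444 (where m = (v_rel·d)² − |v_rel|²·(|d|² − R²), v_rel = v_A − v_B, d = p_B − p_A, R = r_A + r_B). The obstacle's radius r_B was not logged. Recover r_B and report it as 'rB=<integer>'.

m = 47444
d = (6, 17);  v_rel = (4, 14),  |v_rel|² = 212
v_rel×d = (4)·(17) − (14)·(6) = -16
since m = R²·212 − (-16)²:  R² = (256 + 47444) / 212 = 225
R = √225 = 15  ⇒  r_B = 15 − 7 = 8

rB=8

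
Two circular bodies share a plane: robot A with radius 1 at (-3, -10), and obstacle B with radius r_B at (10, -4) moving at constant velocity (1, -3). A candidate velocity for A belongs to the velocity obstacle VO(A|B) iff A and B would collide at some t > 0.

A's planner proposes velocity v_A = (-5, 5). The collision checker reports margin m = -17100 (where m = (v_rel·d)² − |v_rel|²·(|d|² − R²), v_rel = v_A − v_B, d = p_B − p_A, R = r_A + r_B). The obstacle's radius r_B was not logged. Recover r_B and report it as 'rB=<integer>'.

m = -17100
d = (13, 6);  v_rel = (-6, 8),  |v_rel|² = 100
v_rel×d = (-6)·(6) − (8)·(13) = -140
since m = R²·100 − (-140)²:  R² = (19600 + -17100) / 100 = 25
R = √25 = 5  ⇒  r_B = 5 − 1 = 4

rB=4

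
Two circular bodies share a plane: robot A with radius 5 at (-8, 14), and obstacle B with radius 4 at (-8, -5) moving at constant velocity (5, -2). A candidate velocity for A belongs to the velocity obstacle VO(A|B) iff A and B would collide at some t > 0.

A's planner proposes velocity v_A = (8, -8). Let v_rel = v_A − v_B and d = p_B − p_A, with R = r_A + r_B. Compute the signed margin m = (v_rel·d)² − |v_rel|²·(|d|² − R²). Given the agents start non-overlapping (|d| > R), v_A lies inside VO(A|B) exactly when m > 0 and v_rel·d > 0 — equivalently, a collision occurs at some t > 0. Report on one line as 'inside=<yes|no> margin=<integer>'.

d = (0, -19),  |d|² = 361;  R = 5+4 = 9,  c = 361−9² = 280
v_rel = (3, -6),  |v_rel|² = 45;  v_rel·d = (3)·(0) + (-6)·(-19) = 114
45·t² − 228·t + 280 = 0  ⇒  m = 114² − 45·280 = 396
m = 396 > 0,  v_rel·d = 114 > 0  ⇒  inside

inside=yes margin=396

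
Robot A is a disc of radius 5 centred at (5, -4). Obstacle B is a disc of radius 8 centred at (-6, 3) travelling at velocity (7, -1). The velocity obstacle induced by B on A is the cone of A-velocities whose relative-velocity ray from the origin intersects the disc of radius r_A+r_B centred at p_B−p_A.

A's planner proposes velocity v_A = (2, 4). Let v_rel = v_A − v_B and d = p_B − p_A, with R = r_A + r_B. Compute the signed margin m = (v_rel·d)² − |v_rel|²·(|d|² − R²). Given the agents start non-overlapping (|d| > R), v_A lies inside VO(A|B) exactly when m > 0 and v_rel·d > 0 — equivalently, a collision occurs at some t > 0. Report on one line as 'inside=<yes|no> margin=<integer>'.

d = (-11, 7),  |d|² = 170;  R = 5+8 = 13,  c = 170−13² = 1
v_rel = (-5, 5),  |v_rel|² = 50;  v_rel·d = (-5)·(-11) + (5)·(7) = 90
50·t² − 180·t + 1 = 0  ⇒  m = 90² − 50·1 = 8050
m = 8050 > 0,  v_rel·d = 90 > 0  ⇒  inside

inside=yes margin=8050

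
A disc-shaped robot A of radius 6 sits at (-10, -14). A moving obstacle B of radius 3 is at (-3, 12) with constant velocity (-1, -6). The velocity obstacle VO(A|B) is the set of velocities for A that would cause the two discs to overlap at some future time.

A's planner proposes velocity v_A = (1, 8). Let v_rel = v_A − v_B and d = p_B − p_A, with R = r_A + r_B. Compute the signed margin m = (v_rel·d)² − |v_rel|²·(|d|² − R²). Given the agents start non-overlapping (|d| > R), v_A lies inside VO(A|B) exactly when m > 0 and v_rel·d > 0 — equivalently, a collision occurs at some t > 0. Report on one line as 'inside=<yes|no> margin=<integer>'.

d = (7, 26),  |d|² = 725;  R = 6+3 = 9,  c = 725−9² = 644
v_rel = (2, 14),  |v_rel|² = 200;  v_rel·d = (2)·(7) + (14)·(26) = 378
200·t² − 756·t + 644 = 0  ⇒  m = 378² − 200·644 = 14084
m = 14084 > 0,  v_rel·d = 378 > 0  ⇒  inside

inside=yes margin=14084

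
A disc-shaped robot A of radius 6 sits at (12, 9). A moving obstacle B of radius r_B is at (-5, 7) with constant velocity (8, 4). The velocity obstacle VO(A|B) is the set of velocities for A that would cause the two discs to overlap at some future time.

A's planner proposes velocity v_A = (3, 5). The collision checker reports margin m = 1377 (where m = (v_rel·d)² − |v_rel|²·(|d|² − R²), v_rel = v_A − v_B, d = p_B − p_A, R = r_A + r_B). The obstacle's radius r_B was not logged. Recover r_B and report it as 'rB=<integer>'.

m = 1377
d = (-17, -2);  v_rel = (-5, 1),  |v_rel|² = 26
v_rel×d = (-5)·(-2) − (1)·(-17) = 27
since m = R²·26 − 27²:  R² = (729 + 1377) / 26 = 81
R = √81 = 9  ⇒  r_B = 9 − 6 = 3

rB=3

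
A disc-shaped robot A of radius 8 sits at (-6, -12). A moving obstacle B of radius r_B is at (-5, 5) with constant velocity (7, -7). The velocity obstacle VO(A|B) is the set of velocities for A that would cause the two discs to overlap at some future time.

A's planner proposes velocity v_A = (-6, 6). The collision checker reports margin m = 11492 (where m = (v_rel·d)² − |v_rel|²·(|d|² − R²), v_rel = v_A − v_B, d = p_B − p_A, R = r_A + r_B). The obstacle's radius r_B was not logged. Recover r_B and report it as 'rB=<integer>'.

m = 11492
d = (1, 17);  v_rel = (-13, 13),  |v_rel|² = 338
v_rel×d = (-13)·(17) − (13)·(1) = -234
since m = R²·338 − (-234)²:  R² = (54756 + 11492) / 338 = 196
R = √196 = 14  ⇒  r_B = 14 − 8 = 6

rB=6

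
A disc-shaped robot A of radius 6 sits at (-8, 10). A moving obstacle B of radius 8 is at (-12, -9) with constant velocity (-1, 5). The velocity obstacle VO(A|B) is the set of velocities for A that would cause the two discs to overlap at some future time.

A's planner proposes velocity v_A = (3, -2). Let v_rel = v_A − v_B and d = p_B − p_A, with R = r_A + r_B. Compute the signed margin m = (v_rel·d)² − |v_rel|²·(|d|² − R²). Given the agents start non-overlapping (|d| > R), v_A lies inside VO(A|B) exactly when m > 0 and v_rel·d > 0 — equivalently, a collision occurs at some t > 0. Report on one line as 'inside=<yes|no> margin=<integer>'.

d = (-4, -19),  |d|² = 377;  R = 6+8 = 14,  c = 377−14² = 181
v_rel = (4, -7),  |v_rel|² = 65;  v_rel·d = (4)·(-4) + (-7)·(-19) = 117
65·t² − 234·t + 181 = 0  ⇒  m = 117² − 65·181 = 1924
m = 1924 > 0,  v_rel·d = 117 > 0  ⇒  inside

inside=yes margin=1924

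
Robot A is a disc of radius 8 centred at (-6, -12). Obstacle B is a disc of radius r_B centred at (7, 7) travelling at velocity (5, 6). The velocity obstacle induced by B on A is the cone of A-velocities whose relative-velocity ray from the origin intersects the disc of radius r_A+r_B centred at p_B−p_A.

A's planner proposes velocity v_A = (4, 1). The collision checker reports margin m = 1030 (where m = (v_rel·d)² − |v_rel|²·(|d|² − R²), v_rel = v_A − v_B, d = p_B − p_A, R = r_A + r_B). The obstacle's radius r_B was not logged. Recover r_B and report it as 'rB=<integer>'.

m = 1030
d = (13, 19);  v_rel = (-1, -5),  |v_rel|² = 26
v_rel×d = (-1)·(19) − (-5)·(13) = 46
since m = R²·26 − 46²:  R² = (2116 + 1030) / 26 = 121
R = √121 = 11  ⇒  r_B = 11 − 8 = 3

rB=3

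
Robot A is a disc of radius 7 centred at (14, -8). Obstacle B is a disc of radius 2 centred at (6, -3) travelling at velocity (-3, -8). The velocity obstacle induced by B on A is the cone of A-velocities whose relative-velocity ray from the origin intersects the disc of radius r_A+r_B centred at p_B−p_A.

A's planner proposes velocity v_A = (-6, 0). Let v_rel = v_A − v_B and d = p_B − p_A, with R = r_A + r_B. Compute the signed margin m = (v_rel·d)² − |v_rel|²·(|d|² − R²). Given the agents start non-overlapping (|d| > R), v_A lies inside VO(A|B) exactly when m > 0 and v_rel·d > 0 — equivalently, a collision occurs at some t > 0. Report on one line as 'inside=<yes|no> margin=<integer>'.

d = (-8, 5),  |d|² = 89;  R = 7+2 = 9,  c = 89−9² = 8
v_rel = (-3, 8),  |v_rel|² = 73;  v_rel·d = (-3)·(-8) + (8)·(5) = 64
73·t² − 128·t + 8 = 0  ⇒  m = 64² − 73·8 = 3512
m = 3512 > 0,  v_rel·d = 64 > 0  ⇒  inside

inside=yes margin=3512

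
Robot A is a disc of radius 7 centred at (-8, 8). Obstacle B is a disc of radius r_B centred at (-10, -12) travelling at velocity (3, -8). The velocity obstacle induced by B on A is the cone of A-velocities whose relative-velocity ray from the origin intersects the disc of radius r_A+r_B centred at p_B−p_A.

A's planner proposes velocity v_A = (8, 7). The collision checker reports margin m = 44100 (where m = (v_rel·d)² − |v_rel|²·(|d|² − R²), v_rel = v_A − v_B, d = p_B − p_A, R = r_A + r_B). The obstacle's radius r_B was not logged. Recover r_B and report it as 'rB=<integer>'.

m = 44100
d = (-2, -20);  v_rel = (5, 15),  |v_rel|² = 250
v_rel×d = (5)·(-20) − (15)·(-2) = -70
since m = R²·250 − (-70)²:  R² = (4900 + 44100) / 250 = 196
R = √196 = 14  ⇒  r_B = 14 − 7 = 7

rB=7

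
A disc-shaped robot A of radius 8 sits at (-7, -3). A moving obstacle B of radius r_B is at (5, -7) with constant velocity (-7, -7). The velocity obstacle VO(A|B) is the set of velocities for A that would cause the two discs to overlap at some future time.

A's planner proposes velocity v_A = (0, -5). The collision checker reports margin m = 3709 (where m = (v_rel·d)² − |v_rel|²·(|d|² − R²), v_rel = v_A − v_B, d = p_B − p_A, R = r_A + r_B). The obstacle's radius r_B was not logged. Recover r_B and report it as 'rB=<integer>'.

m = 3709
d = (12, -4);  v_rel = (7, 2),  |v_rel|² = 53
v_rel×d = (7)·(-4) − (2)·(12) = -52
since m = R²·53 − (-52)²:  R² = (2704 + 3709) / 53 = 121
R = √121 = 11  ⇒  r_B = 11 − 8 = 3

rB=3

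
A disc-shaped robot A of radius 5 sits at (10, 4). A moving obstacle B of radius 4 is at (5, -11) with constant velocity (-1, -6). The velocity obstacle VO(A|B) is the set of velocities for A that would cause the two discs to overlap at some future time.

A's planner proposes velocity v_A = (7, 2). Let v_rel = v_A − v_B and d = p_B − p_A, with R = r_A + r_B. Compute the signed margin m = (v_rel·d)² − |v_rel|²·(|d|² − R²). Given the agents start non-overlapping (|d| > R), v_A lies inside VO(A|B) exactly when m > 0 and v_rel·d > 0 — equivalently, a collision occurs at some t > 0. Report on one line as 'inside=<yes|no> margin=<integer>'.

d = (-5, -15),  |d|² = 250;  R = 5+4 = 9,  c = 250−9² = 169
v_rel = (8, 8),  |v_rel|² = 128;  v_rel·d = (8)·(-5) + (8)·(-15) = -160
128·t² + 320·t + 169 = 0  ⇒  m = (-160)² − 128·169 = 3968
m = 3968 > 0,  v_rel·d = -160 < 0  ⇒  outside

inside=no margin=3968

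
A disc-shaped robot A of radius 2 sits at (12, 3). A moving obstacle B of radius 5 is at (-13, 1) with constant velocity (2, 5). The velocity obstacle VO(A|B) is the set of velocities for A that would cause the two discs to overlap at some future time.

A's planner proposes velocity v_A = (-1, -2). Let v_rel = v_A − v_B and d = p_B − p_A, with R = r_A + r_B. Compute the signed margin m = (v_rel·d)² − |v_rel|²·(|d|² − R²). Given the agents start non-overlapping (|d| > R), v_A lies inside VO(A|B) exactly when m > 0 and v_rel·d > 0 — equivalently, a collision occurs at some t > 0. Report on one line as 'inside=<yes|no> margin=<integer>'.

d = (-25, -2),  |d|² = 629;  R = 2+5 = 7,  c = 629−7² = 580
v_rel = (-3, -7),  |v_rel|² = 58;  v_rel·d = (-3)·(-25) + (-7)·(-2) = 89
58·t² − 178·t + 580 = 0  ⇒  m = 89² − 58·580 = -25719
m = -25719 < 0,  v_rel·d = 89 > 0  ⇒  outside

inside=no margin=-25719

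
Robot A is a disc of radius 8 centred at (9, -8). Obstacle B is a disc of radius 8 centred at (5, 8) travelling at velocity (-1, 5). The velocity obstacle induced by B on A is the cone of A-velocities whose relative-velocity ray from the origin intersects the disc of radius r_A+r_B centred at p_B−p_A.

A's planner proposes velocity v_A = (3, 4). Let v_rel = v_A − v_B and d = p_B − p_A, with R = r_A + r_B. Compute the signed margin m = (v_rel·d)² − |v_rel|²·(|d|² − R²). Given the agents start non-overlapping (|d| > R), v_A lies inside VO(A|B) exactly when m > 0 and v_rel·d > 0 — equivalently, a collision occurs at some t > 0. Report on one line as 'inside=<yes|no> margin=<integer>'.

d = (-4, 16),  |d|² = 272;  R = 8+8 = 16,  c = 272−16² = 16
v_rel = (4, -1),  |v_rel|² = 17;  v_rel·d = (4)·(-4) + (-1)·(16) = -32
17·t² + 64·t + 16 = 0  ⇒  m = (-32)² − 17·16 = 752
m = 752 > 0,  v_rel·d = -32 < 0  ⇒  outside

inside=no margin=752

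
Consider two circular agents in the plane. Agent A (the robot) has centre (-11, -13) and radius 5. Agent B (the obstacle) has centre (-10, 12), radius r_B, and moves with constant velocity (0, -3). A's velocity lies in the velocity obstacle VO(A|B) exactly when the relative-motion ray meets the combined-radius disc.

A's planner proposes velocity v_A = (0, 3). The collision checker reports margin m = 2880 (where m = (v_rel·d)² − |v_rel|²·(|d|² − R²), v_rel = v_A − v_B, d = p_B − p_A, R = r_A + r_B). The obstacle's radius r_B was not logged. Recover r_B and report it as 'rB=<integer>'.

m = 2880
d = (1, 25);  v_rel = (0, 6),  |v_rel|² = 36
v_rel×d = (0)·(25) − (6)·(1) = -6
since m = R²·36 − (-6)²:  R² = (36 + 2880) / 36 = 81
R = √81 = 9  ⇒  r_B = 9 − 5 = 4

rB=4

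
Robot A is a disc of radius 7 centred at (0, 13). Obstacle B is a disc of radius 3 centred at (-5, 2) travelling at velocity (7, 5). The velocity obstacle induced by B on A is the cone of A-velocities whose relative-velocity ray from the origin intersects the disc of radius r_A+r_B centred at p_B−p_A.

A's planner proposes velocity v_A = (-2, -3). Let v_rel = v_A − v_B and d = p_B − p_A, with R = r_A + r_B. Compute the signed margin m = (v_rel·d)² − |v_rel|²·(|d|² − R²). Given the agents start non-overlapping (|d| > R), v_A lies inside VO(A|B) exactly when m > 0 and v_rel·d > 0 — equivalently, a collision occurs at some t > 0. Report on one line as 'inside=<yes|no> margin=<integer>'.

d = (-5, -11),  |d|² = 146;  R = 7+3 = 10,  c = 146−10² = 46
v_rel = (-9, -8),  |v_rel|² = 145;  v_rel·d = (-9)·(-5) + (-8)·(-11) = 133
145·t² − 266·t + 46 = 0  ⇒  m = 133² − 145·46 = 11019
m = 11019 > 0,  v_rel·d = 133 > 0  ⇒  inside

inside=yes margin=11019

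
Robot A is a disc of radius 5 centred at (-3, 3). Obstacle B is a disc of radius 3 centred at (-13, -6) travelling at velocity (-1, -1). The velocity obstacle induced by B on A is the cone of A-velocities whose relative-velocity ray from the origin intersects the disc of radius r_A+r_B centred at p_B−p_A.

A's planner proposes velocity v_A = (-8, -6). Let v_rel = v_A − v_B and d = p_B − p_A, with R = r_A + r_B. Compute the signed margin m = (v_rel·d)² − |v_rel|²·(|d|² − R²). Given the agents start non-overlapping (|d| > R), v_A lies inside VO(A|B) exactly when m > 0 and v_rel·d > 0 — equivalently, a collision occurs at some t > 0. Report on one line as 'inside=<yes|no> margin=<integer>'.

d = (-10, -9),  |d|² = 181;  R = 5+3 = 8,  c = 181−8² = 117
v_rel = (-7, -5),  |v_rel|² = 74;  v_rel·d = (-7)·(-10) + (-5)·(-9) = 115
74·t² − 230·t + 117 = 0  ⇒  m = 115² − 74·117 = 4567
m = 4567 > 0,  v_rel·d = 115 > 0  ⇒  inside

inside=yes margin=4567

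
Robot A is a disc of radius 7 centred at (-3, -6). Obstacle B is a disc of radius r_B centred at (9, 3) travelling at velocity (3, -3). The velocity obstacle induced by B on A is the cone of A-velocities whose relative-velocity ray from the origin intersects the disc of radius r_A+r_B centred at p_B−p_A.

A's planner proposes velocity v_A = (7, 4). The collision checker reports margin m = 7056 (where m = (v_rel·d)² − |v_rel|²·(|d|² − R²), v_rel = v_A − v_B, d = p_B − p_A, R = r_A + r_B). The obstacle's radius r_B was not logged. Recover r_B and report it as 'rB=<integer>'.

m = 7056
d = (12, 9);  v_rel = (4, 7),  |v_rel|² = 65
v_rel×d = (4)·(9) − (7)·(12) = -48
since m = R²·65 − (-48)²:  R² = (2304 + 7056) / 65 = 144
R = √144 = 12  ⇒  r_B = 12 − 7 = 5

rB=5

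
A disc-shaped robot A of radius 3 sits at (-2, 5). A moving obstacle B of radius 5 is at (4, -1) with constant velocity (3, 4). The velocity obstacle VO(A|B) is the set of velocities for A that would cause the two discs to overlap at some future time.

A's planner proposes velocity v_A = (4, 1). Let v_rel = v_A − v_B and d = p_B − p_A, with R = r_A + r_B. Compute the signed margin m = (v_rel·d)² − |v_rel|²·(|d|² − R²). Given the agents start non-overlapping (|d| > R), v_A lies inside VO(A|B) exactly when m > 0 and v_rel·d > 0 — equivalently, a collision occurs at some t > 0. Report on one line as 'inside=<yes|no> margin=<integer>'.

d = (6, -6),  |d|² = 72;  R = 3+5 = 8,  c = 72−8² = 8
v_rel = (1, -3),  |v_rel|² = 10;  v_rel·d = (1)·(6) + (-3)·(-6) = 24
10·t² − 48·t + 8 = 0  ⇒  m = 24² − 10·8 = 496
m = 496 > 0,  v_rel·d = 24 > 0  ⇒  inside

inside=yes margin=496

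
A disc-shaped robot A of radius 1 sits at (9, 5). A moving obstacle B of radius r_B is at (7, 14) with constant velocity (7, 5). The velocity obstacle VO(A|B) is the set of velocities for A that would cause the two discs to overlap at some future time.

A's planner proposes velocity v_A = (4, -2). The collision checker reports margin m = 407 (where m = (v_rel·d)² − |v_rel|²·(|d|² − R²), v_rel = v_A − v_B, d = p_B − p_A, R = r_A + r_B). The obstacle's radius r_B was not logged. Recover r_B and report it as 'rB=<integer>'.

m = 407
d = (-2, 9);  v_rel = (-3, -7),  |v_rel|² = 58
v_rel×d = (-3)·(9) − (-7)·(-2) = -41
since m = R²·58 − (-41)²:  R² = (1681 + 407) / 58 = 36
R = √36 = 6  ⇒  r_B = 6 − 1 = 5

rB=5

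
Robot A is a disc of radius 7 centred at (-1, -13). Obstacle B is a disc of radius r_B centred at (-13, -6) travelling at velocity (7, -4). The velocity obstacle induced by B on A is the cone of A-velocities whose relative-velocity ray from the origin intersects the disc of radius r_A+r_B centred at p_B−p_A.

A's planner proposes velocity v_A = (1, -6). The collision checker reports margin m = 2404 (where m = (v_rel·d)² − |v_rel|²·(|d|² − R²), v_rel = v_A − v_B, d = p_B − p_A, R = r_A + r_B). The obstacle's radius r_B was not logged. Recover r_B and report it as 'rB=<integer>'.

m = 2404
d = (-12, 7);  v_rel = (-6, -2),  |v_rel|² = 40
v_rel×d = (-6)·(7) − (-2)·(-12) = -66
since m = R²·40 − (-66)²:  R² = (4356 + 2404) / 40 = 169
R = √169 = 13  ⇒  r_B = 13 − 7 = 6

rB=6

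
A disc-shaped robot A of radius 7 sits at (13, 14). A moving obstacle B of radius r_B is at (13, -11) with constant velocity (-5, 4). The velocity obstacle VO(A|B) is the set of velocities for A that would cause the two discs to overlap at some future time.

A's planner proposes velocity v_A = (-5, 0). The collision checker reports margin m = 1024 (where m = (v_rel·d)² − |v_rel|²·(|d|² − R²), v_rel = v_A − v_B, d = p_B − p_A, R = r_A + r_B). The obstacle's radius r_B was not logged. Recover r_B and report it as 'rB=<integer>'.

m = 1024
d = (0, -25);  v_rel = (0, -4),  |v_rel|² = 16
v_rel×d = (0)·(-25) − (-4)·(0) = 0
since m = R²·16 − 0²:  R² = (0 + 1024) / 16 = 64
R = √64 = 8  ⇒  r_B = 8 − 7 = 1

rB=1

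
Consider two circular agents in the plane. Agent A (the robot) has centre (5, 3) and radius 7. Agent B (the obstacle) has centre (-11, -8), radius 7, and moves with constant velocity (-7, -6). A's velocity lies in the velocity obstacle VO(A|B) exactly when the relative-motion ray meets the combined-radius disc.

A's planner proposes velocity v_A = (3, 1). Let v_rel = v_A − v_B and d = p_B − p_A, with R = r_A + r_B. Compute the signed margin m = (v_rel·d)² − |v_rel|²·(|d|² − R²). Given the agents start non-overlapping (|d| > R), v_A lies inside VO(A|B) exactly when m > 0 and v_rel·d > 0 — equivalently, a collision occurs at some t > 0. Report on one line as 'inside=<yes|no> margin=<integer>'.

d = (-16, -11),  |d|² = 377;  R = 7+7 = 14,  c = 377−14² = 181
v_rel = (10, 7),  |v_rel|² = 149;  v_rel·d = (10)·(-16) + (7)·(-11) = -237
149·t² + 474·t + 181 = 0  ⇒  m = (-237)² − 149·181 = 29200
m = 29200 > 0,  v_rel·d = -237 < 0  ⇒  outside

inside=no margin=29200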